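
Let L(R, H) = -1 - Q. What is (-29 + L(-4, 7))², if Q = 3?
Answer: 1089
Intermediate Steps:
L(R, H) = -4 (L(R, H) = -1 - 1*3 = -1 - 3 = -4)
(-29 + L(-4, 7))² = (-29 - 4)² = (-33)² = 1089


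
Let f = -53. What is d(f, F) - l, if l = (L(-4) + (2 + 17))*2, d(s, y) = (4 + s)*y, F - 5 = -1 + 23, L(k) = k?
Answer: -1353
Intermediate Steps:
F = 27 (F = 5 + (-1 + 23) = 5 + 22 = 27)
d(s, y) = y*(4 + s)
l = 30 (l = (-4 + (2 + 17))*2 = (-4 + 19)*2 = 15*2 = 30)
d(f, F) - l = 27*(4 - 53) - 1*30 = 27*(-49) - 30 = -1323 - 30 = -1353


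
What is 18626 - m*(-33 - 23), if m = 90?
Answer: 23666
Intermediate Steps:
18626 - m*(-33 - 23) = 18626 - 90*(-33 - 23) = 18626 - 90*(-56) = 18626 - 1*(-5040) = 18626 + 5040 = 23666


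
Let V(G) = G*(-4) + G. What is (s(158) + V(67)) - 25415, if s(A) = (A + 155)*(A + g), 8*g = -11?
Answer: 187261/8 ≈ 23408.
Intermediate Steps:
g = -11/8 (g = (⅛)*(-11) = -11/8 ≈ -1.3750)
V(G) = -3*G (V(G) = -4*G + G = -3*G)
s(A) = (155 + A)*(-11/8 + A) (s(A) = (A + 155)*(A - 11/8) = (155 + A)*(-11/8 + A))
(s(158) + V(67)) - 25415 = ((-1705/8 + 158² + (1229/8)*158) - 3*67) - 25415 = ((-1705/8 + 24964 + 97091/4) - 201) - 25415 = (392189/8 - 201) - 25415 = 390581/8 - 25415 = 187261/8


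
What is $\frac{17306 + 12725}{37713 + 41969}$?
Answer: $\frac{30031}{79682} \approx 0.37689$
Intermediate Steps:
$\frac{17306 + 12725}{37713 + 41969} = \frac{30031}{79682}$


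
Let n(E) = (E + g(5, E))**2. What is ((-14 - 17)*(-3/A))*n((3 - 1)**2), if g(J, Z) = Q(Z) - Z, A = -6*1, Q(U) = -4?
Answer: -248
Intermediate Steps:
A = -6
g(J, Z) = -4 - Z
n(E) = 16 (n(E) = (E + (-4 - E))**2 = (-4)**2 = 16)
((-14 - 17)*(-3/A))*n((3 - 1)**2) = ((-14 - 17)*(-3/(-6)))*16 = -(-93)*(-1)/6*16 = -31*1/2*16 = -31/2*16 = -248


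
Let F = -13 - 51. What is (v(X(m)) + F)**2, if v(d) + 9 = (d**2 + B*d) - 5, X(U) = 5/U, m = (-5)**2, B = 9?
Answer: 3625216/625 ≈ 5800.3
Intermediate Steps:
m = 25
v(d) = -14 + d**2 + 9*d (v(d) = -9 + ((d**2 + 9*d) - 5) = -9 + (-5 + d**2 + 9*d) = -14 + d**2 + 9*d)
F = -64
(v(X(m)) + F)**2 = ((-14 + (5/25)**2 + 9*(5/25)) - 64)**2 = ((-14 + (5*(1/25))**2 + 9*(5*(1/25))) - 64)**2 = ((-14 + (1/5)**2 + 9*(1/5)) - 64)**2 = ((-14 + 1/25 + 9/5) - 64)**2 = (-304/25 - 64)**2 = (-1904/25)**2 = 3625216/625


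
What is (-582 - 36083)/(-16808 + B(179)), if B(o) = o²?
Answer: -36665/15233 ≈ -2.4069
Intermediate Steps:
(-582 - 36083)/(-16808 + B(179)) = (-582 - 36083)/(-16808 + 179²) = -36665/(-16808 + 32041) = -36665/15233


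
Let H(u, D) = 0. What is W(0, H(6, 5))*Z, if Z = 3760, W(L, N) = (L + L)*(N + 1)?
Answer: 0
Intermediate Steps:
W(L, N) = 2*L*(1 + N) (W(L, N) = (2*L)*(1 + N) = 2*L*(1 + N))
W(0, H(6, 5))*Z = (2*0*(1 + 0))*3760 = (2*0*1)*3760 = 0*3760 = 0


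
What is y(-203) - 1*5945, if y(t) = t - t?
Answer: -5945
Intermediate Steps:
y(t) = 0
y(-203) - 1*5945 = 0 - 1*5945 = 0 - 5945 = -5945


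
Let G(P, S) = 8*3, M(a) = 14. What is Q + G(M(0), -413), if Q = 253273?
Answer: 253297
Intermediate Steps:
G(P, S) = 24
Q + G(M(0), -413) = 253273 + 24 = 253297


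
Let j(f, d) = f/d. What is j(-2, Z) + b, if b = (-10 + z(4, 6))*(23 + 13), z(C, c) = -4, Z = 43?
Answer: -21674/43 ≈ -504.05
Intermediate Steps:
b = -504 (b = (-10 - 4)*(23 + 13) = -14*36 = -504)
j(-2, Z) + b = -2/43 - 504 = -21674/43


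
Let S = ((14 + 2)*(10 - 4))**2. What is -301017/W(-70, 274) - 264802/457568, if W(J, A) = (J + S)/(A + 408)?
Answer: -23484550274621/1046229232 ≈ -22447.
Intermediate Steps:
S = 9216 (S = (16*6)**2 = 96**2 = 9216)
W(J, A) = (9216 + J)/(408 + A) (W(J, A) = (J + 9216)/(A + 408) = (9216 + J)/(408 + A))
-301017/W(-70, 274) - 264802/457568 = -301017*(408 + 274)/(9216 - 70) - 264802/457568 = -301017/(9146/682) - 264802*1/457568 = -301017/((1/682)*9146) - 132401/228784 = -301017/4573/341 - 132401/228784 = -301017*341/4573 - 132401/228784 = -102646797/4573 - 132401/228784 = -23484550274621/1046229232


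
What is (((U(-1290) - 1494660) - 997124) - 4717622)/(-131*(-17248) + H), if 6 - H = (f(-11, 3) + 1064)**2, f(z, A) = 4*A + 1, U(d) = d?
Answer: -7210696/1099565 ≈ -6.5578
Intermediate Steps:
f(z, A) = 1 + 4*A
H = -1159923 (H = 6 - ((1 + 4*3) + 1064)**2 = 6 - ((1 + 12) + 1064)**2 = 6 - (13 + 1064)**2 = 6 - 1*1077**2 = 6 - 1*1159929 = 6 - 1159929 = -1159923)
(((U(-1290) - 1494660) - 997124) - 4717622)/(-131*(-17248) + H) = (((-1290 - 1494660) - 997124) - 4717622)/(-131*(-17248) - 1159923) = ((-1495950 - 997124) - 4717622)/(2259488 - 1159923) = (-2493074 - 4717622)/1099565 = -7210696*1/1099565 = -7210696/1099565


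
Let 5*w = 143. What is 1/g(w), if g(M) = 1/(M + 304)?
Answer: 1663/5 ≈ 332.60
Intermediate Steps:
w = 143/5 (w = (1/5)*143 = 143/5 ≈ 28.600)
g(M) = 1/(304 + M)
1/g(w) = 1/(1/(304 + 143/5)) = 1/(1/(1663/5)) = 1/(5/1663) = 1663/5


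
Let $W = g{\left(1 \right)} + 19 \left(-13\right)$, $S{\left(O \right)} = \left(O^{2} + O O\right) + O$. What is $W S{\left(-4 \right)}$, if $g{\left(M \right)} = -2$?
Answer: $-6972$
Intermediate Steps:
$S{\left(O \right)} = O + 2 O^{2}$ ($S{\left(O \right)} = \left(O^{2} + O^{2}\right) + O = 2 O^{2} + O = O + 2 O^{2}$)
$W = -249$ ($W = -2 + 19 \left(-13\right) = -2 - 247 = -249$)
$W S{\left(-4 \right)} = - 249 \left(- 4 \left(1 + 2 \left(-4\right)\right)\right) = - 249 \left(- 4 \left(1 - 8\right)\right) = - 249 \left(\left(-4\right) \left(-7\right)\right) = \left(-249\right) 28 = -6972$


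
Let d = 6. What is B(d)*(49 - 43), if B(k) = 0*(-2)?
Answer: 0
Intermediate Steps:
B(k) = 0
B(d)*(49 - 43) = 0*(49 - 43) = 0*6 = 0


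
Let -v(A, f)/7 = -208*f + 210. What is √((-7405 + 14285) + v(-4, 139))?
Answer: √207794 ≈ 455.84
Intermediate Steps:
v(A, f) = -1470 + 1456*f (v(A, f) = -7*(-208*f + 210) = -7*(210 - 208*f) = -1470 + 1456*f)
√((-7405 + 14285) + v(-4, 139)) = √((-7405 + 14285) + (-1470 + 1456*139)) = √(6880 + (-1470 + 202384)) = √(6880 + 200914) = √207794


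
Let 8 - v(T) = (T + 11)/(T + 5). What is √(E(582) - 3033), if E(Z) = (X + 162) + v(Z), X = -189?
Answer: I*√1051972679/587 ≈ 55.254*I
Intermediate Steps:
v(T) = 8 - (11 + T)/(5 + T) (v(T) = 8 - (T + 11)/(T + 5) = 8 - (11 + T)/(5 + T))
E(Z) = -27 + (29 + 7*Z)/(5 + Z) (E(Z) = (-189 + 162) + (29 + 7*Z)/(5 + Z) = -27 + (29 + 7*Z)/(5 + Z))
√(E(582) - 3033) = √(2*(-53 - 10*582)/(5 + 582) - 3033) = √(2*(-53 - 5820)/587 - 3033) = √(2*(1/587)*(-5873) - 3033) = √(-11746/587 - 3033) = √(-1792117/587) = I*√1051972679/587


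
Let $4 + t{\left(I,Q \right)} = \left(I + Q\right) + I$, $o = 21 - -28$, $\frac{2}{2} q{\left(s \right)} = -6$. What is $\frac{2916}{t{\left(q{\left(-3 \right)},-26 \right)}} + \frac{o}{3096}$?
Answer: $- \frac{1504313}{21672} \approx -69.413$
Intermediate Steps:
$q{\left(s \right)} = -6$
$o = 49$ ($o = 21 + 28 = 49$)
$t{\left(I,Q \right)} = -4 + Q + 2 I$ ($t{\left(I,Q \right)} = -4 + \left(\left(I + Q\right) + I\right) = -4 + \left(Q + 2 I\right) = -4 + Q + 2 I$)
$\frac{2916}{t{\left(q{\left(-3 \right)},-26 \right)}} + \frac{o}{3096} = \frac{2916}{-4 - 26 + 2 \left(-6\right)} + \frac{49}{3096} = \frac{2916}{-4 - 26 - 12} + 49 \cdot \frac{1}{3096} = \frac{2916}{-42} + \frac{49}{3096} = 2916 \left(- \frac{1}{42}\right) + \frac{49}{3096} = - \frac{486}{7} + \frac{49}{3096} = - \frac{1504313}{21672}$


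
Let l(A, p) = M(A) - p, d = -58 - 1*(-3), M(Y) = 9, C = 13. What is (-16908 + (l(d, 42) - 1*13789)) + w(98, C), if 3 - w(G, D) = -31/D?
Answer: -399420/13 ≈ -30725.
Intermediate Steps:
w(G, D) = 3 + 31/D (w(G, D) = 3 - (-31)/D = 3 + 31/D)
d = -55 (d = -58 + 3 = -55)
l(A, p) = 9 - p
(-16908 + (l(d, 42) - 1*13789)) + w(98, C) = (-16908 + ((9 - 1*42) - 1*13789)) + (3 + 31/13) = (-16908 + ((9 - 42) - 13789)) + (3 + 31*(1/13)) = (-16908 + (-33 - 13789)) + (3 + 31/13) = (-16908 - 13822) + 70/13 = -30730 + 70/13 = -399420/13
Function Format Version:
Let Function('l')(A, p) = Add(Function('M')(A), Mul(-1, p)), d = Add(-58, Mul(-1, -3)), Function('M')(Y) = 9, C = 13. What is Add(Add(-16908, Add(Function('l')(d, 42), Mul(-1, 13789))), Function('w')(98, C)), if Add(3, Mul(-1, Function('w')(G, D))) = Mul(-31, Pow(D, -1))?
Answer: Rational(-399420, 13) ≈ -30725.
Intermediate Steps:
Function('w')(G, D) = Add(3, Mul(31, Pow(D, -1))) (Function('w')(G, D) = Add(3, Mul(-1, Mul(-31, Pow(D, -1)))) = Add(3, Mul(31, Pow(D, -1))))
d = -55 (d = Add(-58, 3) = -55)
Function('l')(A, p) = Add(9, Mul(-1, p))
Add(Add(-16908, Add(Function('l')(d, 42), Mul(-1, 13789))), Function('w')(98, C)) = Add(Add(-16908, Add(Add(9, Mul(-1, 42)), Mul(-1, 13789))), Add(3, Mul(31, Pow(13, -1)))) = Add(Add(-16908, Add(Add(9, -42), -13789)), Add(3, Mul(31, Rational(1, 13)))) = Add(Add(-16908, Add(-33, -13789)), Add(3, Rational(31, 13))) = Add(Add(-16908, -13822), Rational(70, 13)) = Add(-30730, Rational(70, 13)) = Rational(-399420, 13)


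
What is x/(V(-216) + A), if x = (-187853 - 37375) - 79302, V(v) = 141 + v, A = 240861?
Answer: -50755/40131 ≈ -1.2647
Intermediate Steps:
x = -304530 (x = -225228 - 79302 = -304530)
x/(V(-216) + A) = -304530/((141 - 216) + 240861) = -304530/(-75 + 240861) = -304530/240786 = -304530*1/240786 = -50755/40131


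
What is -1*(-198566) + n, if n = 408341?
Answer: 606907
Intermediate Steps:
-1*(-198566) + n = -1*(-198566) + 408341 = 198566 + 408341 = 606907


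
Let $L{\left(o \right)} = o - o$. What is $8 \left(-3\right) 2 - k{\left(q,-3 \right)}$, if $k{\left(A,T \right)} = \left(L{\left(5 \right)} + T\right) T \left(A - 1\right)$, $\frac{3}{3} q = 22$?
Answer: $-237$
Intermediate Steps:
$q = 22$
$L{\left(o \right)} = 0$
$k{\left(A,T \right)} = T^{2} \left(-1 + A\right)$ ($k{\left(A,T \right)} = \left(0 + T\right) T \left(A - 1\right) = T T \left(-1 + A\right) = T^{2} \left(-1 + A\right)$)
$8 \left(-3\right) 2 - k{\left(q,-3 \right)} = 8 \left(-3\right) 2 - \left(-3\right)^{2} \left(-1 + 22\right) = \left(-24\right) 2 - 9 \cdot 21 = -48 - 189 = -237$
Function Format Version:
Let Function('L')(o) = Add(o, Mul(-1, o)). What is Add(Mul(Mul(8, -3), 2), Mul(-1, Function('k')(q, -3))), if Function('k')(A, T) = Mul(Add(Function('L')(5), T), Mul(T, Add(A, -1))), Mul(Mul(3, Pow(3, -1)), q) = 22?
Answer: -237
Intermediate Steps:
q = 22
Function('L')(o) = 0
Function('k')(A, T) = Mul(Pow(T, 2), Add(-1, A)) (Function('k')(A, T) = Mul(Add(0, T), Mul(T, Add(A, -1))) = Mul(T, Mul(T, Add(-1, A))) = Mul(Pow(T, 2), Add(-1, A)))
Add(Mul(Mul(8, -3), 2), Mul(-1, Function('k')(q, -3))) = Add(Mul(Mul(8, -3), 2), Mul(-1, Mul(Pow(-3, 2), Add(-1, 22)))) = Add(Mul(-24, 2), Mul(-1, Mul(9, 21))) = Add(-48, Mul(-1, 189)) = Add(-48, -189) = -237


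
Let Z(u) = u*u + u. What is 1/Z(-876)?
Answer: 1/766500 ≈ 1.3046e-6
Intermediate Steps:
Z(u) = u + u² (Z(u) = u² + u = u + u²)
1/Z(-876) = 1/(-876*(1 - 876)) = 1/(-876*(-875)) = 1/766500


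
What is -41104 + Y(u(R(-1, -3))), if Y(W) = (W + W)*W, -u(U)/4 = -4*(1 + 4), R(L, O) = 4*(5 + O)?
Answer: -28304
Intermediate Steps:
R(L, O) = 20 + 4*O
u(U) = 80 (u(U) = -(-16)*(1 + 4) = -(-16)*5 = -4*(-20) = 80)
Y(W) = 2*W**2 (Y(W) = (2*W)*W = 2*W**2)
-41104 + Y(u(R(-1, -3))) = -41104 + 2*80**2 = -41104 + 2*6400 = -41104 + 12800 = -28304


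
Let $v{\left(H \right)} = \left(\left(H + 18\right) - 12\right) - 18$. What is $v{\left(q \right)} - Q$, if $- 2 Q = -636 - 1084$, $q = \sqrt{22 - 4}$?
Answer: $-872 + 3 \sqrt{2} \approx -867.76$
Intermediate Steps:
$q = 3 \sqrt{2}$ ($q = \sqrt{18} = 3 \sqrt{2} \approx 4.2426$)
$v{\left(H \right)} = -12 + H$ ($v{\left(H \right)} = \left(\left(18 + H\right) - 12\right) - 18 = \left(6 + H\right) - 18 = -12 + H$)
$Q = 860$ ($Q = - \frac{-636 - 1084}{2} = \left(- \frac{1}{2}\right) \left(-1720\right) = 860$)
$v{\left(q \right)} - Q = \left(-12 + 3 \sqrt{2}\right) - 860 = -872 + 3 \sqrt{2}$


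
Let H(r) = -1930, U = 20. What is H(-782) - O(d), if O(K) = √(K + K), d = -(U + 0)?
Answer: -1930 - 2*I*√10 ≈ -1930.0 - 6.3246*I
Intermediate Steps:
d = -20 (d = -(20 + 0) = -1*20 = -20)
O(K) = √2*√K (O(K) = √(2*K) = √2*√K)
H(-782) - O(d) = -1930 - √2*√(-20) = -1930 - √2*2*I*√5 = -1930 - 2*I*√10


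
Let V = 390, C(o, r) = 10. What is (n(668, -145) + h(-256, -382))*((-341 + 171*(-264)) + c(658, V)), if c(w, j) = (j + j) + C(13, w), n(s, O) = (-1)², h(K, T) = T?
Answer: 17028795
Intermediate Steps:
n(s, O) = 1
c(w, j) = 10 + 2*j (c(w, j) = (j + j) + 10 = 2*j + 10 = 10 + 2*j)
(n(668, -145) + h(-256, -382))*((-341 + 171*(-264)) + c(658, V)) = (1 - 382)*((-341 + 171*(-264)) + (10 + 2*390)) = -381*((-341 - 45144) + (10 + 780)) = -381*(-45485 + 790) = -381*(-44695) = 17028795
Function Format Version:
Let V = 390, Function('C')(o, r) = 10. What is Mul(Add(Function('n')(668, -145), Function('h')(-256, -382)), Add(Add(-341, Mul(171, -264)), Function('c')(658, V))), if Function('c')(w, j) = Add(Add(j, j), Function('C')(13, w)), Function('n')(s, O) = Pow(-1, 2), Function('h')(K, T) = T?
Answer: 17028795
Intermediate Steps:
Function('n')(s, O) = 1
Function('c')(w, j) = Add(10, Mul(2, j)) (Function('c')(w, j) = Add(Add(j, j), 10) = Add(Mul(2, j), 10) = Add(10, Mul(2, j)))
Mul(Add(Function('n')(668, -145), Function('h')(-256, -382)), Add(Add(-341, Mul(171, -264)), Function('c')(658, V))) = Mul(Add(1, -382), Add(Add(-341, Mul(171, -264)), Add(10, Mul(2, 390)))) = Mul(-381, Add(Add(-341, -45144), Add(10, 780))) = Mul(-381, Add(-45485, 790)) = Mul(-381, -44695) = 17028795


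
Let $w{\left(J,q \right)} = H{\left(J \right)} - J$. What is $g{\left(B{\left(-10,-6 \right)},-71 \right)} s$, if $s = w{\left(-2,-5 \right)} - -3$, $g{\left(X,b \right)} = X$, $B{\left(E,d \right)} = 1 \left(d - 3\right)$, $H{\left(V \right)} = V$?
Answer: $-27$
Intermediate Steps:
$B{\left(E,d \right)} = -3 + d$ ($B{\left(E,d \right)} = 1 \left(-3 + d\right) = -3 + d$)
$w{\left(J,q \right)} = 0$ ($w{\left(J,q \right)} = J - J = 0$)
$s = 3$ ($s = 0 - -3 = 0 + 3 = 3$)
$g{\left(B{\left(-10,-6 \right)},-71 \right)} s = \left(-3 - 6\right) 3 = \left(-9\right) 3 = -27$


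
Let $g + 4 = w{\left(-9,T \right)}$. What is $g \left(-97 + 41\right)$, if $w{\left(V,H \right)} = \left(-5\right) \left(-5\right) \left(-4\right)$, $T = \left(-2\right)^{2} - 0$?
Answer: $5824$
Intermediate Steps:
$T = 4$ ($T = 4 + 0 = 4$)
$w{\left(V,H \right)} = -100$ ($w{\left(V,H \right)} = 25 \left(-4\right) = -100$)
$g = -104$ ($g = -4 - 100 = -104$)
$g \left(-97 + 41\right) = - 104 \left(-97 + 41\right) = \left(-104\right) \left(-56\right) = 5824$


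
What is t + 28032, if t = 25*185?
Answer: 32657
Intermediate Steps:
t = 4625
t + 28032 = 4625 + 28032 = 32657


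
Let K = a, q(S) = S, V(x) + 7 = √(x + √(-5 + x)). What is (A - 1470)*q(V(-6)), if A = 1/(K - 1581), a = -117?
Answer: 17472427/1698 - 2496061*√(-6 + I*√11)/1698 ≈ 9328.5 - 3726.9*I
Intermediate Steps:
V(x) = -7 + √(x + √(-5 + x))
K = -117
A = -1/1698 (A = 1/(-117 - 1581) = 1/(-1698) = -1/1698 ≈ -0.00058893)
(A - 1470)*q(V(-6)) = (-1/1698 - 1470)*(-7 + √(-6 + √(-5 - 6))) = -2496061*(-7 + √(-6 + √(-11)))/1698 = -2496061*(-7 + √(-6 + I*√11))/1698 = 17472427/1698 - 2496061*√(-6 + I*√11)/1698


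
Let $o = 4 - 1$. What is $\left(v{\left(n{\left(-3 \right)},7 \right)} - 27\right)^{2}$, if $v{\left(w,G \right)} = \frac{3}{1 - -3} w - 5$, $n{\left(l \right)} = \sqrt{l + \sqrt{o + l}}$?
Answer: $\frac{16357}{16} - 48 i \sqrt{3} \approx 1022.3 - 83.138 i$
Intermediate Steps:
$o = 3$ ($o = 4 - 1 = 3$)
$n{\left(l \right)} = \sqrt{l + \sqrt{3 + l}}$
$v{\left(w,G \right)} = -5 + \frac{3 w}{4}$ ($v{\left(w,G \right)} = \frac{3}{1 + 3} w - 5 = \frac{3}{4} w - 5 = 3 \cdot \frac{1}{4} w - 5 = \frac{3 w}{4} - 5 = -5 + \frac{3 w}{4}$)
$\left(v{\left(n{\left(-3 \right)},7 \right)} - 27\right)^{2} = \left(\left(-5 + \frac{3 \sqrt{-3 + \sqrt{3 - 3}}}{4}\right) - 27\right)^{2} = \left(\left(-5 + \frac{3 \sqrt{-3 + \sqrt{0}}}{4}\right) - 27\right)^{2} = \left(\left(-5 + \frac{3 \sqrt{-3 + 0}}{4}\right) - 27\right)^{2} = \left(\left(-5 + \frac{3 \sqrt{-3}}{4}\right) - 27\right)^{2} = \left(\left(-5 + \frac{3 i \sqrt{3}}{4}\right) - 27\right)^{2} = \left(-32 + \frac{3 i \sqrt{3}}{4}\right)^{2}$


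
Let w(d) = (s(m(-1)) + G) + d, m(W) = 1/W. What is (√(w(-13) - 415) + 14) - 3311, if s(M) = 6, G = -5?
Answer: -3297 + I*√427 ≈ -3297.0 + 20.664*I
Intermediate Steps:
w(d) = 1 + d (w(d) = (6 - 5) + d = 1 + d)
(√(w(-13) - 415) + 14) - 3311 = (√((1 - 13) - 415) + 14) - 3311 = (√(-12 - 415) + 14) - 3311 = (√(-427) + 14) - 3311 = (I*√427 + 14) - 3311 = (14 + I*√427) - 3311 = -3297 + I*√427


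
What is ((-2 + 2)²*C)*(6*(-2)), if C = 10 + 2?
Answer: 0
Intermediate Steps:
C = 12
((-2 + 2)²*C)*(6*(-2)) = ((-2 + 2)²*12)*(6*(-2)) = (0²*12)*(-12) = (0*12)*(-12) = 0*(-12) = 0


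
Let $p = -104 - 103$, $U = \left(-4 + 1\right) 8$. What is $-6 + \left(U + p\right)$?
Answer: $-237$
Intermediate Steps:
$U = -24$ ($U = \left(-3\right) 8 = -24$)
$p = -207$
$-6 + \left(U + p\right) = -6 - 231 = -237$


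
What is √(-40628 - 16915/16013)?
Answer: I*√10417946974027/16013 ≈ 201.57*I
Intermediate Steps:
√(-40628 - 16915/16013) = √(-650593079/16013) = I*√10417946974027/16013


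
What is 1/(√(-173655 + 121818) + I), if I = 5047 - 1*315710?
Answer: -310663/96511551406 - I*√51837/96511551406 ≈ -3.2189e-6 - 2.3591e-9*I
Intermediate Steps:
I = -310663 (I = 5047 - 315710 = -310663)
1/(√(-173655 + 121818) + I) = 1/(√(-173655 + 121818) - 310663) = 1/(√(-51837) - 310663) = 1/(I*√51837 - 310663) = 1/(-310663 + I*√51837)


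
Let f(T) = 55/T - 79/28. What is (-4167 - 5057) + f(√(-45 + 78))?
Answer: -258351/28 + 5*√33/3 ≈ -9217.3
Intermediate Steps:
f(T) = -79/28 + 55/T (f(T) = 55/T - 79*1/28 = 55/T - 79/28 = -79/28 + 55/T)
(-4167 - 5057) + f(√(-45 + 78)) = (-4167 - 5057) + (-79/28 + 55/(√(-45 + 78))) = -9224 + (-79/28 + 55/(√33)) = -9224 + (-79/28 + 55*(√33/33)) = -9224 + (-79/28 + 5*√33/3) = -258351/28 + 5*√33/3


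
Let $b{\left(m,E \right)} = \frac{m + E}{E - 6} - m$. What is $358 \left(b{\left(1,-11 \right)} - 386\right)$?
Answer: $- \frac{2351702}{17} \approx -1.3834 \cdot 10^{5}$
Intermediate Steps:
$b{\left(m,E \right)} = - m + \frac{E + m}{-6 + E}$ ($b{\left(m,E \right)} = \frac{E + m}{-6 + E} - m = - m + \frac{E + m}{-6 + E}$)
$358 \left(b{\left(1,-11 \right)} - 386\right) = 358 \left(\frac{-11 + 7 \cdot 1 - \left(-11\right) 1}{-6 - 11} - 386\right) = 358 \left(\frac{-11 + 7 + 11}{-17} - 386\right) = 358 \left(\left(- \frac{1}{17}\right) 7 - 386\right) = 358 \left(- \frac{7}{17} - 386\right) = 358 \left(- \frac{6569}{17}\right) = - \frac{2351702}{17}$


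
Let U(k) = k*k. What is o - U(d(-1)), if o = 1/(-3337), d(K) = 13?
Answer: -563954/3337 ≈ -169.00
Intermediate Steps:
U(k) = k²
o = -1/3337 ≈ -0.00029967
o - U(d(-1)) = -1/3337 - 1*13² = -1/3337 - 1*169 = -1/3337 - 169 = -563954/3337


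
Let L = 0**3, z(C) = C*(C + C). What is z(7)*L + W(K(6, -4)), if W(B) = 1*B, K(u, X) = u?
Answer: 6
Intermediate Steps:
z(C) = 2*C**2 (z(C) = C*(2*C) = 2*C**2)
W(B) = B
L = 0
z(7)*L + W(K(6, -4)) = (2*7**2)*0 + 6 = (2*49)*0 + 6 = 98*0 + 6 = 0 + 6 = 6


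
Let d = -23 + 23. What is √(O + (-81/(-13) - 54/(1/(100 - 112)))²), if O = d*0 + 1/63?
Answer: 2*√7974936802/273 ≈ 654.23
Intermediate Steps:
d = 0
O = 1/63 (O = 0*0 + 1/63 = 0 + 1/63 = 1/63 ≈ 0.015873)
√(O + (-81/(-13) - 54/(1/(100 - 112)))²) = √(1/63 + (-81/(-13) - 54/(1/(100 - 112)))²) = √(1/63 + (-81*(-1/13) - 54/(1/(-12)))²) = √(1/63 + (81/13 - 54/(-1/12))²) = √(1/63 + (81/13 - 54*(-12))²) = √(1/63 + (81/13 + 648)²) = √(1/63 + (8505/13)²) = √(1/63 + 72335025/169) = √(4557106744/10647) = 2*√7974936802/273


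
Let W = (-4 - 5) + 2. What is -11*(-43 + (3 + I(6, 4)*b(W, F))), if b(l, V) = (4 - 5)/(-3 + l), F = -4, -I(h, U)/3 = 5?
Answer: 913/2 ≈ 456.50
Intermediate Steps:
I(h, U) = -15 (I(h, U) = -3*5 = -15)
W = -7 (W = -9 + 2 = -7)
b(l, V) = -1/(-3 + l)
-11*(-43 + (3 + I(6, 4)*b(W, F))) = -11*(-43 + (3 - (-15)/(-3 - 7))) = -11*(-43 + (3 - (-15)/(-10))) = -11*(-43 + (3 - (-15)*(-1)/10)) = -11*(-43 + (3 - 15*⅒)) = -11*(-43 + (3 - 3/2)) = -11*(-43 + 3/2) = -11*(-83/2) = 913/2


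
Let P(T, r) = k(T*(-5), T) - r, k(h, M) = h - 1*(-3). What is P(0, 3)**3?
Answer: 0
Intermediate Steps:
k(h, M) = 3 + h (k(h, M) = h + 3 = 3 + h)
P(T, r) = 3 - r - 5*T (P(T, r) = (3 + T*(-5)) - r = (3 - 5*T) - r = 3 - r - 5*T)
P(0, 3)**3 = (3 - 1*3 - 5*0)**3 = (3 - 3 + 0)**3 = 0**3 = 0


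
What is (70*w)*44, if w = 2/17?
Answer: 6160/17 ≈ 362.35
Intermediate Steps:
w = 2/17 (w = 2*(1/17) = 2/17 ≈ 0.11765)
(70*w)*44 = (70*(2/17))*44 = (140/17)*44 = 6160/17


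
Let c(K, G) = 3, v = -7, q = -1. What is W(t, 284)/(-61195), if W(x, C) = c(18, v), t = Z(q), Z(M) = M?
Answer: -3/61195 ≈ -4.9024e-5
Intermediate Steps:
t = -1
W(x, C) = 3
W(t, 284)/(-61195) = 3/(-61195) = 3*(-1/61195) = -3/61195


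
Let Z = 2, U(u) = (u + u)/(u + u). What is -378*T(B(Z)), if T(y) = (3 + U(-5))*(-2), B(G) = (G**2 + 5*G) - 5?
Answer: 3024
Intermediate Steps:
U(u) = 1 (U(u) = (2*u)/((2*u)) = (2*u)*(1/(2*u)) = 1)
B(G) = -5 + G**2 + 5*G
T(y) = -8 (T(y) = (3 + 1)*(-2) = 4*(-2) = -8)
-378*T(B(Z)) = -378*(-8) = 3024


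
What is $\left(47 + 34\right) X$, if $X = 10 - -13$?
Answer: $1863$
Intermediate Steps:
$X = 23$ ($X = 10 + 13 = 23$)
$\left(47 + 34\right) X = \left(47 + 34\right) 23 = 81 \cdot 23 = 1863$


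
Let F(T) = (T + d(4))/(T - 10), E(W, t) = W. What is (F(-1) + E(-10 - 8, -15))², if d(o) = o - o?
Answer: 38809/121 ≈ 320.74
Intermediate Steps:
d(o) = 0
F(T) = T/(-10 + T) (F(T) = (T + 0)/(T - 10) = T/(-10 + T))
(F(-1) + E(-10 - 8, -15))² = (-1/(-10 - 1) + (-10 - 8))² = (-1/(-11) - 18)² = (-1*(-1/11) - 18)² = (1/11 - 18)² = (-197/11)² = 38809/121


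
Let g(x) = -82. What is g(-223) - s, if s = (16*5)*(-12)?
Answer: 878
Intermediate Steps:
s = -960 (s = 80*(-12) = -960)
g(-223) - s = -82 - 1*(-960) = -82 + 960 = 878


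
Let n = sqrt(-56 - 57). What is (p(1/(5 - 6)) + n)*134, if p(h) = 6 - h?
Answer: 938 + 134*I*sqrt(113) ≈ 938.0 + 1424.4*I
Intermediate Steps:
n = I*sqrt(113) (n = sqrt(-113) = I*sqrt(113) ≈ 10.63*I)
(p(1/(5 - 6)) + n)*134 = ((6 - 1/(5 - 6)) + I*sqrt(113))*134 = ((6 - 1/(-1)) + I*sqrt(113))*134 = ((6 - 1*(-1)) + I*sqrt(113))*134 = ((6 + 1) + I*sqrt(113))*134 = (7 + I*sqrt(113))*134 = 938 + 134*I*sqrt(113)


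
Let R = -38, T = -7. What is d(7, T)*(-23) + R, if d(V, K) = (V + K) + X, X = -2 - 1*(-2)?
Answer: -38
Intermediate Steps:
X = 0 (X = -2 + 2 = 0)
d(V, K) = K + V (d(V, K) = (V + K) + 0 = (K + V) + 0 = K + V)
d(7, T)*(-23) + R = (-7 + 7)*(-23) - 38 = 0*(-23) - 38 = 0 - 38 = -38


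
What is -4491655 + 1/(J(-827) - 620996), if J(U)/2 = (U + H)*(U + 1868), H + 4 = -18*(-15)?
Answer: -8035561811691/1788998 ≈ -4.4917e+6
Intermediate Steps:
H = 266 (H = -4 - 18*(-15) = -4 + 270 = 266)
J(U) = 2*(266 + U)*(1868 + U) (J(U) = 2*((U + 266)*(U + 1868)) = 2*((266 + U)*(1868 + U)) = 2*(266 + U)*(1868 + U))
-4491655 + 1/(J(-827) - 620996) = -4491655 + 1/((993776 + 2*(-827)**2 + 4268*(-827)) - 620996) = -4491655 + 1/((993776 + 2*683929 - 3529636) - 620996) = -4491655 + 1/((993776 + 1367858 - 3529636) - 620996) = -4491655 + 1/(-1168002 - 620996) = -4491655 + 1/(-1788998) = -4491655 - 1/1788998 = -8035561811691/1788998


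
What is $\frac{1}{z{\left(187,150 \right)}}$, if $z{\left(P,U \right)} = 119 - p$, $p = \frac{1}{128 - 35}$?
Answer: $\frac{93}{11066} \approx 0.0084041$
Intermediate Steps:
$p = \frac{1}{93} \approx 0.010753$
$z{\left(P,U \right)} = \frac{11066}{93}$ ($z{\left(P,U \right)} = 119 - \frac{1}{93} = \frac{11066}{93}$)
$\frac{1}{z{\left(187,150 \right)}} = \frac{1}{\frac{11066}{93}} = \frac{93}{11066}$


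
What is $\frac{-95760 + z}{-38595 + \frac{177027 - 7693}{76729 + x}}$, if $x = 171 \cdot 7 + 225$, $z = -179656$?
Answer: $\frac{21524035816}{3016068511} \approx 7.1365$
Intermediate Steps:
$x = 1422$ ($x = 1197 + 225 = 1422$)
$\frac{-95760 + z}{-38595 + \frac{177027 - 7693}{76729 + x}} = \frac{-95760 - 179656}{-38595 + \frac{177027 - 7693}{76729 + 1422}} = - \frac{275416}{-38595 + \frac{169334}{78151}} = - \frac{275416}{- \frac{3016068511}{78151}} = \left(-275416\right) \left(- \frac{78151}{3016068511}\right) = \frac{21524035816}{3016068511}$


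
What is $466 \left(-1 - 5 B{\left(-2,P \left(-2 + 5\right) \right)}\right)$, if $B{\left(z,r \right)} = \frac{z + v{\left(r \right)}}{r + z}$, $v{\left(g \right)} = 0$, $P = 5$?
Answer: $- \frac{1398}{13} \approx -107.54$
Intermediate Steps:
$B{\left(z,r \right)} = \frac{z}{r + z}$ ($B{\left(z,r \right)} = \frac{z + 0}{r + z} = \frac{z}{r + z}$)
$466 \left(-1 - 5 B{\left(-2,P \left(-2 + 5\right) \right)}\right) = 466 \left(-1 - 5 \left(- \frac{2}{5 \left(-2 + 5\right) - 2}\right)\right) = 466 \left(-1 - 5 \left(- \frac{2}{5 \cdot 3 - 2}\right)\right) = 466 \left(-1 - 5 \left(- \frac{2}{15 - 2}\right)\right) = 466 \left(-1 - 5 \left(- \frac{2}{13}\right)\right) = 466 \left(-1 - 5 \left(\left(-2\right) \frac{1}{13}\right)\right) = 466 \left(-1 - - \frac{10}{13}\right) = 466 \left(-1 + \frac{10}{13}\right) = 466 \left(- \frac{3}{13}\right) = - \frac{1398}{13}$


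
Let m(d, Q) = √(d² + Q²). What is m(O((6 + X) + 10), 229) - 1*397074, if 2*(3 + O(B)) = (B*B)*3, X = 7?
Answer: -397074 + 5*√108373/2 ≈ -3.9625e+5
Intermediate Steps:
O(B) = -3 + 3*B²/2 (O(B) = -3 + ((B*B)*3)/2 = -3 + (B²*3)/2 = -3 + (3*B²)/2 = -3 + 3*B²/2)
m(d, Q) = √(Q² + d²)
m(O((6 + X) + 10), 229) - 1*397074 = √(229² + (-3 + 3*((6 + 7) + 10)²/2)²) - 1*397074 = √(52441 + (-3 + 3*(13 + 10)²/2)²) - 397074 = √(52441 + (-3 + (3/2)*23²)²) - 397074 = √(52441 + (-3 + (3/2)*529)²) - 397074 = √(52441 + (-3 + 1587/2)²) - 397074 = √(52441 + (1581/2)²) - 397074 = √(52441 + 2499561/4) - 397074 = √(2709325/4) - 397074 = 5*√108373/2 - 397074 = -397074 + 5*√108373/2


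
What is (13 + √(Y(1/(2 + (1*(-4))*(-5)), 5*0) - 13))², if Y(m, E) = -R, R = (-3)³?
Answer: (13 + √14)² ≈ 280.28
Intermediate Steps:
R = -27
Y(m, E) = 27 (Y(m, E) = -1*(-27) = 27)
(13 + √(Y(1/(2 + (1*(-4))*(-5)), 5*0) - 13))² = (13 + √(27 - 13))² = (13 + √14)²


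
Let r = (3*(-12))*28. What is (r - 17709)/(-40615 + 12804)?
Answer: 18717/27811 ≈ 0.67301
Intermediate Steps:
r = -1008 (r = -36*28 = -1008)
(r - 17709)/(-40615 + 12804) = (-1008 - 17709)/(-40615 + 12804) = -18717/(-27811) = -18717*(-1/27811) = 18717/27811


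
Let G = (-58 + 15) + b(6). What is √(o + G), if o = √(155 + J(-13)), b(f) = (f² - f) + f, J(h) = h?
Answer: √(-7 + √142) ≈ 2.2173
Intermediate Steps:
b(f) = f²
G = -7 (G = (-58 + 15) + 6² = -43 + 36 = -7)
o = √142 (o = √(155 - 13) = √142 ≈ 11.916)
√(o + G) = √(√142 - 7) = √(-7 + √142)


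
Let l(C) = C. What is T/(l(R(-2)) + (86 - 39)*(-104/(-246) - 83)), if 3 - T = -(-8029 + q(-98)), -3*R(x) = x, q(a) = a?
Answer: 111028/53033 ≈ 2.0936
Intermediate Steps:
R(x) = -x/3
T = -8124 (T = 3 - (-1)*(-8029 - 98) = 3 - (-1)*(-8127) = 3 - 1*8127 = 3 - 8127 = -8124)
T/(l(R(-2)) + (86 - 39)*(-104/(-246) - 83)) = -8124/(-⅓*(-2) + (86 - 39)*(-104/(-246) - 83)) = -8124/(⅔ + 47*(-104*(-1/246) - 83)) = -8124/(⅔ + 47*(52/123 - 83)) = -8124/(⅔ + 47*(-10157/123)) = -8124/(⅔ - 477379/123) = -8124/(-159099/41) = -8124*(-41/159099) = 111028/53033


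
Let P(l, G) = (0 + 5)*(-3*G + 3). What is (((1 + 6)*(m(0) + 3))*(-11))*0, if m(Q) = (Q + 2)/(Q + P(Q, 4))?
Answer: 0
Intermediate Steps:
P(l, G) = 15 - 15*G (P(l, G) = 5*(3 - 3*G) = 15 - 15*G)
m(Q) = (2 + Q)/(-45 + Q) (m(Q) = (Q + 2)/(Q + (15 - 15*4)) = (2 + Q)/(Q + (15 - 60)) = (2 + Q)/(Q - 45) = (2 + Q)/(-45 + Q))
(((1 + 6)*(m(0) + 3))*(-11))*0 = (((1 + 6)*((2 + 0)/(-45 + 0) + 3))*(-11))*0 = ((7*(2/(-45) + 3))*(-11))*0 = ((7*(-1/45*2 + 3))*(-11))*0 = ((7*(-2/45 + 3))*(-11))*0 = ((7*(133/45))*(-11))*0 = ((931/45)*(-11))*0 = -10241/45*0 = 0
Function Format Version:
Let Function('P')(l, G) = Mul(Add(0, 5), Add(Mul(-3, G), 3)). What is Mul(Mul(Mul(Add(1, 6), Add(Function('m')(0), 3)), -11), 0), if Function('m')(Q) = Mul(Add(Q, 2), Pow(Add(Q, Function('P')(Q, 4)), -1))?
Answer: 0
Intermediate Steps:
Function('P')(l, G) = Add(15, Mul(-15, G)) (Function('P')(l, G) = Mul(5, Add(3, Mul(-3, G))) = Add(15, Mul(-15, G)))
Function('m')(Q) = Mul(Pow(Add(-45, Q), -1), Add(2, Q)) (Function('m')(Q) = Mul(Add(Q, 2), Pow(Add(Q, Add(15, Mul(-15, 4))), -1)) = Mul(Add(2, Q), Pow(Add(Q, Add(15, -60)), -1)) = Mul(Add(2, Q), Pow(Add(Q, -45), -1)) = Mul(Add(2, Q), Pow(Add(-45, Q), -1)) = Mul(Pow(Add(-45, Q), -1), Add(2, Q)))
Mul(Mul(Mul(Add(1, 6), Add(Function('m')(0), 3)), -11), 0) = Mul(Mul(Mul(Add(1, 6), Add(Mul(Pow(Add(-45, 0), -1), Add(2, 0)), 3)), -11), 0) = Mul(Mul(Mul(7, Add(Mul(Pow(-45, -1), 2), 3)), -11), 0) = Mul(Mul(Mul(7, Add(Mul(Rational(-1, 45), 2), 3)), -11), 0) = Mul(Mul(Mul(7, Add(Rational(-2, 45), 3)), -11), 0) = Mul(Mul(Mul(7, Rational(133, 45)), -11), 0) = Mul(Mul(Rational(931, 45), -11), 0) = Mul(Rational(-10241, 45), 0) = 0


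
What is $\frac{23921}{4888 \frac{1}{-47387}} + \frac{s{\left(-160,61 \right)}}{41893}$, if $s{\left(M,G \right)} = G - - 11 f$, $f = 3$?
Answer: $- \frac{47487576220839}{204772984} \approx -2.319 \cdot 10^{5}$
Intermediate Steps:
$s{\left(M,G \right)} = 33 + G$ ($s{\left(M,G \right)} = G - \left(-11\right) 3 = G - -33 = G + 33 = 33 + G$)
$\frac{23921}{4888 \frac{1}{-47387}} + \frac{s{\left(-160,61 \right)}}{41893} = \frac{23921}{4888 \frac{1}{-47387}} + \frac{33 + 61}{41893} = \frac{23921}{4888 \left(- \frac{1}{47387}\right)} + 94 \cdot \frac{1}{41893} = \frac{23921}{- \frac{4888}{47387}} + \frac{94}{41893} = 23921 \left(- \frac{47387}{4888}\right) + \frac{94}{41893} = - \frac{1133544427}{4888} + \frac{94}{41893} = - \frac{47487576220839}{204772984}$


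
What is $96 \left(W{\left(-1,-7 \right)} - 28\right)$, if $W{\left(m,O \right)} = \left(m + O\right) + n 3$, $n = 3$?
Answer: $-2592$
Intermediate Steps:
$W{\left(m,O \right)} = 9 + O + m$ ($W{\left(m,O \right)} = \left(m + O\right) + 3 \cdot 3 = \left(O + m\right) + 9 = 9 + O + m$)
$96 \left(W{\left(-1,-7 \right)} - 28\right) = 96 \left(\left(9 - 7 - 1\right) - 28\right) = 96 \left(1 - 28\right) = 96 \left(-27\right) = -2592$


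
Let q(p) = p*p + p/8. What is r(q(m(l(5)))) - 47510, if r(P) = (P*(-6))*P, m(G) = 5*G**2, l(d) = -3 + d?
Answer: -2039095/2 ≈ -1.0195e+6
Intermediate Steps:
q(p) = p**2 + p/8 (q(p) = p**2 + p*(1/8) = p**2 + p/8)
r(P) = -6*P**2 (r(P) = (-6*P)*P = -6*P**2)
r(q(m(l(5)))) - 47510 = -6*25*(-3 + 5)**4*(1/8 + 5*(-3 + 5)**2)**2 - 47510 = -6*400*(1/8 + 5*2**2)**2 - 47510 = -6*400*(1/8 + 5*4)**2 - 47510 = -6*400*(1/8 + 20)**2 - 47510 = -6*(20*(161/8))**2 - 47510 = -6*(805/2)**2 - 47510 = -6*648025/4 - 47510 = -1944075/2 - 47510 = -2039095/2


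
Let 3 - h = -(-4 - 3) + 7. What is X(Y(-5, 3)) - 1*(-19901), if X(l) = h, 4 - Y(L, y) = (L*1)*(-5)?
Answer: 19890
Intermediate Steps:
Y(L, y) = 4 + 5*L (Y(L, y) = 4 - L*1*(-5) = 4 - L*(-5) = 4 - (-5)*L = 4 + 5*L)
h = -11 (h = 3 - (-(-4 - 3) + 7) = 3 - (-1*(-7) + 7) = 3 - (7 + 7) = 3 - 1*14 = 3 - 14 = -11)
X(l) = -11
X(Y(-5, 3)) - 1*(-19901) = -11 - 1*(-19901) = -11 + 19901 = 19890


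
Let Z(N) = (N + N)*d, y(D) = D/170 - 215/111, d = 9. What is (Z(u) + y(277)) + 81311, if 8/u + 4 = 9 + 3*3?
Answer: 10741688009/132090 ≈ 81321.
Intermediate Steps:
u = 4/7 (u = 8/(-4 + (9 + 3*3)) = 8/(-4 + (9 + 9)) = 8/(-4 + 18) = 8/14 = 8*(1/14) = 4/7 ≈ 0.57143)
y(D) = -215/111 + D/170 (y(D) = D*(1/170) - 215*1/111 = D/170 - 215/111 = -215/111 + D/170)
Z(N) = 18*N (Z(N) = (N + N)*9 = (2*N)*9 = 18*N)
(Z(u) + y(277)) + 81311 = (18*(4/7) + (-215/111 + (1/170)*277)) + 81311 = (72/7 + (-215/111 + 277/170)) + 81311 = (72/7 - 5803/18870) + 81311 = 1318019/132090 + 81311 = 10741688009/132090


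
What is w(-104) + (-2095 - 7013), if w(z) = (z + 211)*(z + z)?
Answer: -31364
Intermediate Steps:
w(z) = 2*z*(211 + z) (w(z) = (211 + z)*(2*z) = 2*z*(211 + z))
w(-104) + (-2095 - 7013) = 2*(-104)*(211 - 104) + (-2095 - 7013) = 2*(-104)*107 - 9108 = -22256 - 9108 = -31364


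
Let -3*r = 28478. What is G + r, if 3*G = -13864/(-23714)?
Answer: -112552238/11857 ≈ -9492.5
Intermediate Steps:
r = -28478/3 (r = -1/3*28478 = -28478/3 ≈ -9492.7)
G = 6932/35571 (G = (-13864/(-23714))/3 = (-13864*(-1/23714))/3 = (1/3)*(6932/11857) = 6932/35571 ≈ 0.19488)
G + r = 6932/35571 - 28478/3 = -112552238/11857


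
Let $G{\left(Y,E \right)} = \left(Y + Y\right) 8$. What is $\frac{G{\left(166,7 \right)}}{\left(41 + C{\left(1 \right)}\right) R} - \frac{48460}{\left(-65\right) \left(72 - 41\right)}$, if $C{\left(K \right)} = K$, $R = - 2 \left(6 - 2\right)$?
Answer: $\frac{136634}{8463} \approx 16.145$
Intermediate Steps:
$R = -8$ ($R = \left(-2\right) 4 = -8$)
$G{\left(Y,E \right)} = 16 Y$ ($G{\left(Y,E \right)} = 2 Y 8 = 16 Y$)
$\frac{G{\left(166,7 \right)}}{\left(41 + C{\left(1 \right)}\right) R} - \frac{48460}{\left(-65\right) \left(72 - 41\right)} = \frac{16 \cdot 166}{\left(41 + 1\right) \left(-8\right)} - \frac{48460}{\left(-65\right) \left(72 - 41\right)} = \frac{2656}{42 \left(-8\right)} - \frac{48460}{\left(-65\right) 31} = \frac{2656}{-336} - \frac{48460}{-2015} = 2656 \left(- \frac{1}{336}\right) - - \frac{9692}{403} = - \frac{166}{21} + \frac{9692}{403} = \frac{136634}{8463}$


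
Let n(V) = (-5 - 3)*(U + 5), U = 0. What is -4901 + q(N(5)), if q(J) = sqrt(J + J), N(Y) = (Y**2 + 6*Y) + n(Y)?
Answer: -4901 + sqrt(30) ≈ -4895.5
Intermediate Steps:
n(V) = -40 (n(V) = (-5 - 3)*(0 + 5) = -8*5 = -40)
N(Y) = -40 + Y**2 + 6*Y (N(Y) = (Y**2 + 6*Y) - 40 = -40 + Y**2 + 6*Y)
q(J) = sqrt(2)*sqrt(J) (q(J) = sqrt(2*J) = sqrt(2)*sqrt(J))
-4901 + q(N(5)) = -4901 + sqrt(2)*sqrt(-40 + 5**2 + 6*5) = -4901 + sqrt(2)*sqrt(-40 + 25 + 30) = -4901 + sqrt(2)*sqrt(15) = -4901 + sqrt(30)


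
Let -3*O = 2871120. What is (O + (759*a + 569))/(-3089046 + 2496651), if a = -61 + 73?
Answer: 947363/592395 ≈ 1.5992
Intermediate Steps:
a = 12
O = -957040 (O = -⅓*2871120 = -957040)
(O + (759*a + 569))/(-3089046 + 2496651) = (-957040 + (759*12 + 569))/(-3089046 + 2496651) = (-957040 + (9108 + 569))/(-592395) = (-957040 + 9677)*(-1/592395) = -947363*(-1/592395) = 947363/592395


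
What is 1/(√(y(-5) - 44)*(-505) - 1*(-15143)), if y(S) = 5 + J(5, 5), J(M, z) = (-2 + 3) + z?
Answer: 15143/237726274 + 505*I*√33/237726274 ≈ 6.3699e-5 + 1.2203e-5*I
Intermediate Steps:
J(M, z) = 1 + z
y(S) = 11 (y(S) = 5 + (1 + 5) = 5 + 6 = 11)
1/(√(y(-5) - 44)*(-505) - 1*(-15143)) = 1/(√(11 - 44)*(-505) - 1*(-15143)) = 1/(√(-33)*(-505) + 15143) = 1/((I*√33)*(-505) + 15143) = 1/(-505*I*√33 + 15143) = 1/(15143 - 505*I*√33)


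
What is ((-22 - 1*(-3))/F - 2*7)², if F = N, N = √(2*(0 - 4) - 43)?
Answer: 9635/51 - 532*I*√51/51 ≈ 188.92 - 74.495*I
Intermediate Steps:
N = I*√51 (N = √(2*(-4) - 43) = √(-8 - 43) = √(-51) = I*√51 ≈ 7.1414*I)
F = I*√51 ≈ 7.1414*I
((-22 - 1*(-3))/F - 2*7)² = ((-22 - 1*(-3))/((I*√51)) - 2*7)² = ((-22 + 3)*(-I*√51/51) - 14)² = (-(-19)*I*√51/51 - 14)² = (19*I*√51/51 - 14)² = (-14 + 19*I*√51/51)²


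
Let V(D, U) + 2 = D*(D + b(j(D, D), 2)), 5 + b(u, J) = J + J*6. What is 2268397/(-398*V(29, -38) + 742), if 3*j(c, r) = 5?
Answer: -2268397/437058 ≈ -5.1901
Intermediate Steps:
j(c, r) = 5/3 (j(c, r) = (⅓)*5 = 5/3)
b(u, J) = -5 + 7*J (b(u, J) = -5 + (J + J*6) = -5 + (J + 6*J) = -5 + 7*J)
V(D, U) = -2 + D*(9 + D) (V(D, U) = -2 + D*(D + (-5 + 7*2)) = -2 + D*(D + (-5 + 14)) = -2 + D*(D + 9) = -2 + D*(9 + D))
2268397/(-398*V(29, -38) + 742) = 2268397/(-398*(-2 + 29² + 9*29) + 742) = 2268397/(-398*(-2 + 841 + 261) + 742) = 2268397/(-398*1100 + 742) = 2268397/(-437800 + 742) = 2268397/(-437058) = 2268397*(-1/437058) = -2268397/437058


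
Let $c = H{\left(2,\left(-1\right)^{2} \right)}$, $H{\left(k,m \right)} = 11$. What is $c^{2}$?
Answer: $121$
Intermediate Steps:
$c = 11$
$c^{2} = 11^{2} = 121$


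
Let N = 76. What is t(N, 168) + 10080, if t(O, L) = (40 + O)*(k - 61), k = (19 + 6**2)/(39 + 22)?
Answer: 189624/61 ≈ 3108.6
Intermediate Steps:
k = 55/61 (k = (19 + 36)/61 = 55*(1/61) = 55/61 ≈ 0.90164)
t(O, L) = -146640/61 - 3666*O/61 (t(O, L) = (40 + O)*(55/61 - 61) = (40 + O)*(-3666/61) = -146640/61 - 3666*O/61)
t(N, 168) + 10080 = (-146640/61 - 3666/61*76) + 10080 = (-146640/61 - 278616/61) + 10080 = -425256/61 + 10080 = 189624/61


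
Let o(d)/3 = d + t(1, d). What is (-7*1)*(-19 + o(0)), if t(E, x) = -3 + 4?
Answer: 112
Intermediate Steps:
t(E, x) = 1
o(d) = 3 + 3*d (o(d) = 3*(d + 1) = 3*(1 + d) = 3 + 3*d)
(-7*1)*(-19 + o(0)) = (-7*1)*(-19 + (3 + 3*0)) = -7*(-19 + (3 + 0)) = -7*(-19 + 3) = -7*(-16) = 112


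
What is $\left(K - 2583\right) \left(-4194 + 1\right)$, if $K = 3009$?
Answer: $-1786218$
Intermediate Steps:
$\left(K - 2583\right) \left(-4194 + 1\right) = \left(3009 - 2583\right) \left(-4194 + 1\right) = 426 \left(-4193\right) = -1786218$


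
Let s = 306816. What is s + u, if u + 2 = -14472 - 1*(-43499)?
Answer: 335841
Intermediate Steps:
u = 29025 (u = -2 + (-14472 - 1*(-43499)) = -2 + (-14472 + 43499) = -2 + 29027 = 29025)
s + u = 306816 + 29025 = 335841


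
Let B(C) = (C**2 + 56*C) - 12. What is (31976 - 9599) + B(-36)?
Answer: 21645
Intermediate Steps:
B(C) = -12 + C**2 + 56*C
(31976 - 9599) + B(-36) = (31976 - 9599) + (-12 + (-36)**2 + 56*(-36)) = 22377 + (-12 + 1296 - 2016) = 22377 - 732 = 21645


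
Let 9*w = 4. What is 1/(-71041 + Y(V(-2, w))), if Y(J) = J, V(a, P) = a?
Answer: -1/71043 ≈ -1.4076e-5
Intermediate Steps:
w = 4/9 (w = (⅑)*4 = 4/9 ≈ 0.44444)
1/(-71041 + Y(V(-2, w))) = 1/(-71041 - 2) = 1/(-71043) = -1/71043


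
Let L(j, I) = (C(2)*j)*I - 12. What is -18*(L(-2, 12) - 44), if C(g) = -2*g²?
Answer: -2448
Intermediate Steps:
L(j, I) = -12 - 8*I*j (L(j, I) = ((-2*2²)*j)*I - 12 = ((-2*4)*j)*I - 12 = (-8*j)*I - 12 = -8*I*j - 12 = -12 - 8*I*j)
-18*(L(-2, 12) - 44) = -18*((-12 - 8*12*(-2)) - 44) = -18*((-12 + 192) - 44) = -18*(180 - 44) = -18*136 = -2448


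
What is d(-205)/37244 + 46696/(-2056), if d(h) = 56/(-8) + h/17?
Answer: -923942036/40679759 ≈ -22.713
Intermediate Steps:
d(h) = -7 + h/17 (d(h) = 56*(-⅛) + h*(1/17) = -7 + h/17)
d(-205)/37244 + 46696/(-2056) = (-7 + (1/17)*(-205))/37244 + 46696/(-2056) = (-7 - 205/17)*(1/37244) + 46696*(-1/2056) = -324/17*1/37244 - 5837/257 = -81/158287 - 5837/257 = -923942036/40679759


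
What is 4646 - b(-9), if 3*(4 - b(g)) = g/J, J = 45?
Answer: 69629/15 ≈ 4641.9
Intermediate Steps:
b(g) = 4 - g/135 (b(g) = 4 - g/(3*45) = 4 - g/135)
4646 - b(-9) = 4646 - (4 - 1/135*(-9)) = 4646 - (4 + 1/15) = 4646 - 1*61/15 = 4646 - 61/15 = 69629/15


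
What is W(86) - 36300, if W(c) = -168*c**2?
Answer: -1278828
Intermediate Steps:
W(86) - 36300 = -168*86**2 - 36300 = -168*7396 - 36300 = -1242528 - 36300 = -1278828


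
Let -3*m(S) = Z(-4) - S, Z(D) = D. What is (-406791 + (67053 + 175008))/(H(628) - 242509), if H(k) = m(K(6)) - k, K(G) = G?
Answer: 494190/729401 ≈ 0.67753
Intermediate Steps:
m(S) = 4/3 + S/3 (m(S) = -(-4 - S)/3 = 4/3 + S/3)
H(k) = 10/3 - k (H(k) = (4/3 + (1/3)*6) - k = (4/3 + 2) - k = 10/3 - k)
(-406791 + (67053 + 175008))/(H(628) - 242509) = (-406791 + (67053 + 175008))/((10/3 - 1*628) - 242509) = (-406791 + 242061)/((10/3 - 628) - 242509) = -164730/(-1874/3 - 242509) = -164730/(-729401/3) = -164730*(-3/729401) = 494190/729401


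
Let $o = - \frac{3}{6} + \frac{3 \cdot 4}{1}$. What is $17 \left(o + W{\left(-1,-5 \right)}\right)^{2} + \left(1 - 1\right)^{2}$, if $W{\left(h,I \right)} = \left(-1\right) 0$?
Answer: $\frac{8993}{4} \approx 2248.3$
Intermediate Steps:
$W{\left(h,I \right)} = 0$
$o = \frac{23}{2}$ ($o = \left(-3\right) \frac{1}{6} + 12 \cdot 1 = - \frac{1}{2} + 12 = \frac{23}{2} \approx 11.5$)
$17 \left(o + W{\left(-1,-5 \right)}\right)^{2} + \left(1 - 1\right)^{2} = 17 \left(\frac{23}{2} + 0\right)^{2} + \left(1 - 1\right)^{2} = 17 \left(\frac{23}{2}\right)^{2} + 0^{2} = 17 \cdot \frac{529}{4} + 0 = \frac{8993}{4} + 0 = \frac{8993}{4}$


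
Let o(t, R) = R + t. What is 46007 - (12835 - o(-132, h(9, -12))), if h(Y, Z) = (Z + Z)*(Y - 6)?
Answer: 32968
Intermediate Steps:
h(Y, Z) = 2*Z*(-6 + Y) (h(Y, Z) = (2*Z)*(-6 + Y) = 2*Z*(-6 + Y))
46007 - (12835 - o(-132, h(9, -12))) = 46007 - (12835 - (2*(-12)*(-6 + 9) - 132)) = 46007 - (12835 - (2*(-12)*3 - 132)) = 46007 - (12835 - (-72 - 132)) = 46007 - (12835 - 1*(-204)) = 46007 - (12835 + 204) = 46007 - 1*13039 = 46007 - 13039 = 32968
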